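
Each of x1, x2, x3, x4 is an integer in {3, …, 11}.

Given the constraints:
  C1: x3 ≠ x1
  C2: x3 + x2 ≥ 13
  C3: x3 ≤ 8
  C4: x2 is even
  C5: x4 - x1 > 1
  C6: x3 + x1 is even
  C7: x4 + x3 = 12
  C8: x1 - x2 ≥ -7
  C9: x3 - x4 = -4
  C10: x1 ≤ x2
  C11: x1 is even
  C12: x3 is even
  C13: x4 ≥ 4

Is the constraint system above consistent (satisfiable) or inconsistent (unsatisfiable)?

Try x1 = 6, x2 = 10, x3 = 4, x4 = 8.
Check constraint 2: x3 + x2 = 14; constraint 5: x4 - x1 = 2. The remaining constraints are straightforward to verify.

Satisfiable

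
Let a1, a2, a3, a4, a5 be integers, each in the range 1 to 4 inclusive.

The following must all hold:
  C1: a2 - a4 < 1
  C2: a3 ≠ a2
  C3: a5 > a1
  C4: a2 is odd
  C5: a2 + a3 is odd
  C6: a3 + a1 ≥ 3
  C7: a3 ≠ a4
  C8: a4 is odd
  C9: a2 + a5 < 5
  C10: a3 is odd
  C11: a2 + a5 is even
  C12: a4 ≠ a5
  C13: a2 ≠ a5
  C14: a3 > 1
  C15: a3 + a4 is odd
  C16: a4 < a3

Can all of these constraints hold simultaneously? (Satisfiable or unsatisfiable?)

Unsatisfiable

Constraint 10 makes a3 odd and constraint 8 makes a4 odd, so a3 + a4 must be even. Constraint 15 says a3 + a4 is odd — contradiction.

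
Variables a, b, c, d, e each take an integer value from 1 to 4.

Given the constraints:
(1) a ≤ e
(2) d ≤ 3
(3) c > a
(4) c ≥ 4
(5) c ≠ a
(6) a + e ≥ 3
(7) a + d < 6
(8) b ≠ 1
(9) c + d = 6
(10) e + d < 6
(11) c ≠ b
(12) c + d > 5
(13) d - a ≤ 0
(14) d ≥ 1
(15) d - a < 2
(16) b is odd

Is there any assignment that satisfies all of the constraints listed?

Satisfiable

The assignment a = 2, b = 3, c = 4, d = 2, e = 3 works:
  constraint 6 holds since a + e = 5.
  constraint 7 holds since a + d = 4.
  constraint 9 holds since c + d = 6.
The rest check out directly.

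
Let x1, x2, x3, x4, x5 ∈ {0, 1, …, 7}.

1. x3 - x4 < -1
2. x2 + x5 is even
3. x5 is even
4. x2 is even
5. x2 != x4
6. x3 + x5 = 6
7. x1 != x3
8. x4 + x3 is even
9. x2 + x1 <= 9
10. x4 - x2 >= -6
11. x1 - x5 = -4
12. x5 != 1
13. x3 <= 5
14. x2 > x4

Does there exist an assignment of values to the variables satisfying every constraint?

The assignment x1 = 2, x2 = 6, x3 = 0, x4 = 2, x5 = 6 works:
  constraint 1 holds since x3 - x4 = -2.
  constraint 6 holds since x3 + x5 = 6.
  constraint 9 holds since x2 + x1 = 8.
The rest check out directly.

Satisfiable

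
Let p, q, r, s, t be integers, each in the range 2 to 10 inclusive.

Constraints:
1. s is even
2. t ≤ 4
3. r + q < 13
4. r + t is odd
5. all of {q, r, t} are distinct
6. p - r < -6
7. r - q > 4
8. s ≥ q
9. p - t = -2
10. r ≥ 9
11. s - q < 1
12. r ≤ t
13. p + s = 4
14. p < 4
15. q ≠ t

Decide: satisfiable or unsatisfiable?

Unsatisfiable

From constraints 10 and 12: t ≥ r and r ≥ 9, so t ≥ 9. From constraint 2: t ≤ 4. But 4 < 9, so no value of t works.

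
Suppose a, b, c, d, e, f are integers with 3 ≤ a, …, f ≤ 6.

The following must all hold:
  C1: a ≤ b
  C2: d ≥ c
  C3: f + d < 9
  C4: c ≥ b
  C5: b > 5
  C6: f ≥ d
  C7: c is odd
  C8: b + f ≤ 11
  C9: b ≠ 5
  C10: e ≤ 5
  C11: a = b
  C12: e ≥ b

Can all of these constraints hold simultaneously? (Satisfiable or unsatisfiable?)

From constraint 5: b ≥ 6. From constraints 10 and 12: b ≤ e and e ≤ 5, so b ≤ 5. But 5 < 6, so no value of b works.

Unsatisfiable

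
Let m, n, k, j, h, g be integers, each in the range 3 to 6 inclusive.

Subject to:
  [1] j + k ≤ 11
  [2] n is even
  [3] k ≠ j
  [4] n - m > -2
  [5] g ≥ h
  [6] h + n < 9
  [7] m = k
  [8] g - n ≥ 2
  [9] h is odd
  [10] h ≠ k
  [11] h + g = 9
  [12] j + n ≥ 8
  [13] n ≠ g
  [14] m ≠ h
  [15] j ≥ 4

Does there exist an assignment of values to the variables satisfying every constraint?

Satisfiable

Take m = 5, n = 4, k = 5, j = 6, h = 3, g = 6. Then constraint 1: j + k = 11; constraint 4: n - m = -1, and every other listed constraint is also met.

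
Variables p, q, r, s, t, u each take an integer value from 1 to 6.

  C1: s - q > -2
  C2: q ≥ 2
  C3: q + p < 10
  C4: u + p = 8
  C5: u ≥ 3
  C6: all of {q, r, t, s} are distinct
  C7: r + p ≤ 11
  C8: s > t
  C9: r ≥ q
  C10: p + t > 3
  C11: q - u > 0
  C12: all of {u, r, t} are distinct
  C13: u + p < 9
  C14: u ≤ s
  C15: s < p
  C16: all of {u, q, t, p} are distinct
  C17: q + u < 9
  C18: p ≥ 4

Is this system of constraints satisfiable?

The assignment p = 5, q = 4, r = 6, s = 3, t = 1, u = 3 works:
  constraint 1 holds since s - q = -1.
  constraint 3 holds since q + p = 9.
The rest check out directly.

Satisfiable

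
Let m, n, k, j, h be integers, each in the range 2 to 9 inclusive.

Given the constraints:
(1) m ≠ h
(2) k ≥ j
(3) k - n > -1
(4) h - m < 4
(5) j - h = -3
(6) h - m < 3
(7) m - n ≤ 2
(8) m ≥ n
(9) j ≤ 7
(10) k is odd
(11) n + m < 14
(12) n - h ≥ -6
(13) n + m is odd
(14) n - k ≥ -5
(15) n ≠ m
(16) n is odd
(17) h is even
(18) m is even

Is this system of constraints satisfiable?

Try m = 6, n = 5, k = 7, j = 5, h = 8.
Check constraint 3: k - n = 2; constraint 4: h - m = 2. The remaining constraints are straightforward to verify.

Satisfiable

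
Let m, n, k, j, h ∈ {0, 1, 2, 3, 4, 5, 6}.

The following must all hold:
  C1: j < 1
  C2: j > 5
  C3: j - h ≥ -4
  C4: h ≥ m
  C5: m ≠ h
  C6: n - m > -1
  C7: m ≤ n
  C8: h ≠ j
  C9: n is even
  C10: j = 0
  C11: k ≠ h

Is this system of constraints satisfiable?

From constraint 2: j ≥ 6. From constraint 1: j ≤ 0. But 0 < 6, so no value of j works.

Unsatisfiable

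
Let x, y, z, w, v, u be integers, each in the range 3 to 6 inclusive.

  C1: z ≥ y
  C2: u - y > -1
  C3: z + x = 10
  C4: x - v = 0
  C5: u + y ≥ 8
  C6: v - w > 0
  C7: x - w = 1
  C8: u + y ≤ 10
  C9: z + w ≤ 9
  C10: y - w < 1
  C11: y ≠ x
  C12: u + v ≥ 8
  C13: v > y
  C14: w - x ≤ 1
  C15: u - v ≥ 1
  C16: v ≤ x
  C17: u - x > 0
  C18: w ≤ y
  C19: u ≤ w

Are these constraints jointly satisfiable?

Unsatisfiable

Constraints 6, 16, 17, and 19 give x < u, u ≤ w, w < v, v ≤ x. Chaining: x < u ≤ w < v ≤ x, which forces x < x — impossible.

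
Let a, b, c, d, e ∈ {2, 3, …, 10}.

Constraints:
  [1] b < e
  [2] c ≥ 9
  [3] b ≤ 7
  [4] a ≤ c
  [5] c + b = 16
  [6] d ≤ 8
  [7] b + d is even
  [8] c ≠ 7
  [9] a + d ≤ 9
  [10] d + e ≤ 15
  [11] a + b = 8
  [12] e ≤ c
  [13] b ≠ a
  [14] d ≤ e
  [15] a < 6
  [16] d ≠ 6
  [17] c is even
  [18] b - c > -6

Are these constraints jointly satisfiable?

Try a = 2, b = 6, c = 10, d = 4, e = 8.
Check constraint 5: c + b = 16; constraint 9: a + d = 6. The remaining constraints are straightforward to verify.

Satisfiable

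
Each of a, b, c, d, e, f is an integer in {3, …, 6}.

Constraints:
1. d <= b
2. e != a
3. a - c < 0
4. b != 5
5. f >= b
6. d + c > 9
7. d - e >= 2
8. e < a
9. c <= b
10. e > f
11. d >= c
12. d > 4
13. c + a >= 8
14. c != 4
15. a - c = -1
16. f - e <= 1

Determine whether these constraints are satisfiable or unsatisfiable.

Unsatisfiable

Constraints 3, 5, 8, 9, and 10 give e < a, a < c, c ≤ b, b ≤ f, f < e. Chaining: e < a < c ≤ b ≤ f < e, which forces e < e — impossible.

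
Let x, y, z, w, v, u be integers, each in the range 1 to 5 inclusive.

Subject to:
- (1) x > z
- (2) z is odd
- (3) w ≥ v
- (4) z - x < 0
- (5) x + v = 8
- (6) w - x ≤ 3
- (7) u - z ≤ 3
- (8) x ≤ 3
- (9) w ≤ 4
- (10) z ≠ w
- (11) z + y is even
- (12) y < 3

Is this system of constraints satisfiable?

From constraint 8: x ≤ 3. From constraints 3 and 9: v ≤ w ≤ 4. Hence x + v ≤ 7. But constraint 5 requires x + v = 8, and 8 > 7. Contradiction.

Unsatisfiable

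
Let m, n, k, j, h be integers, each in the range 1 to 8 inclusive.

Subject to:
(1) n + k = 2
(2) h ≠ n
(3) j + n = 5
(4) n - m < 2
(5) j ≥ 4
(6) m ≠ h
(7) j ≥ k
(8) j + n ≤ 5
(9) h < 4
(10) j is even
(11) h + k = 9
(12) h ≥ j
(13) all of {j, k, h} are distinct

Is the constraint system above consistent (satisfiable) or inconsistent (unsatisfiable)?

Unsatisfiable

From constraints 5 and 12: h ≥ j and j ≥ 4, so h ≥ 4. From constraint 9: h ≤ 3. But 3 < 4, so no value of h works.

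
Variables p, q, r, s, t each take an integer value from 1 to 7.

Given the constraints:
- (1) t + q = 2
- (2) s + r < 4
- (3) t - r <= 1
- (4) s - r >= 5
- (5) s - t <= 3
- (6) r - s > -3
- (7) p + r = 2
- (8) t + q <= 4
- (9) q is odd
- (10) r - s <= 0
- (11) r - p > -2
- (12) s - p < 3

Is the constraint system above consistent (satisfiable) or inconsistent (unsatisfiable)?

Unsatisfiable

Constraints 3, 4, and 5 give s − r ≥ 5, r − t ≥ -1, t − s ≥ -3.
Adding all 3 inequalities: the left sides telescope to 0, and the right sides sum to 5 + (-1) + (-3) = 1. So 0 ≥ 1, which is false.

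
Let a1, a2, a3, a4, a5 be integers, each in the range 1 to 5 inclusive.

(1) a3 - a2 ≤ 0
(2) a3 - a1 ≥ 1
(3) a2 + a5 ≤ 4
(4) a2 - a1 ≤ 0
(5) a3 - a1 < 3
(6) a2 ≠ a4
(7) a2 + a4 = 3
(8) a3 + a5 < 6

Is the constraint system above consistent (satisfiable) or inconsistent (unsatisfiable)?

Constraints 1, 2, and 4 give a1 − a2 ≥ 0, a2 − a3 ≥ 0, a3 − a1 ≥ 1.
Adding all 3 inequalities: the left sides telescope to 0, and the right sides sum to 0 + 0 + 1 = 1. So 0 ≥ 1, which is false.

Unsatisfiable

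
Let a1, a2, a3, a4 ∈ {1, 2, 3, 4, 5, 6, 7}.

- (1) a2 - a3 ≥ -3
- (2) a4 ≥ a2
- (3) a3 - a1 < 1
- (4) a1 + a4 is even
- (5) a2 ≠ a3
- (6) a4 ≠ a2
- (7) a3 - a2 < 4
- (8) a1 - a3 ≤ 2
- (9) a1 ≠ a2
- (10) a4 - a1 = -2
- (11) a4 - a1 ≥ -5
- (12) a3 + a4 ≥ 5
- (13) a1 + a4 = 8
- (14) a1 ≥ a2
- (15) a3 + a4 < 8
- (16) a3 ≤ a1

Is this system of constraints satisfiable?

Satisfiable

One satisfying assignment is a1 = 5, a2 = 1, a3 = 4, a4 = 3.
For the less obvious constraints — constraint 1: a2 - a3 = -3; constraint 3: a3 - a1 = -1 — and the others hold by inspection.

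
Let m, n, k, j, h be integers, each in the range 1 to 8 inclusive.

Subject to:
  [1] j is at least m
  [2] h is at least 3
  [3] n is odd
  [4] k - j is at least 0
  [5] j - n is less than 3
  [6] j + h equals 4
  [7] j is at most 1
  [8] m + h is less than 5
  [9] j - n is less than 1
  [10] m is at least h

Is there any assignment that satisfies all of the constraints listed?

Unsatisfiable

From constraints 2 and 10: m ≥ h and h ≥ 3, so m ≥ 3. From constraints 1 and 7: m ≤ j and j ≤ 1, so m ≤ 1. But 1 < 3, so no value of m works.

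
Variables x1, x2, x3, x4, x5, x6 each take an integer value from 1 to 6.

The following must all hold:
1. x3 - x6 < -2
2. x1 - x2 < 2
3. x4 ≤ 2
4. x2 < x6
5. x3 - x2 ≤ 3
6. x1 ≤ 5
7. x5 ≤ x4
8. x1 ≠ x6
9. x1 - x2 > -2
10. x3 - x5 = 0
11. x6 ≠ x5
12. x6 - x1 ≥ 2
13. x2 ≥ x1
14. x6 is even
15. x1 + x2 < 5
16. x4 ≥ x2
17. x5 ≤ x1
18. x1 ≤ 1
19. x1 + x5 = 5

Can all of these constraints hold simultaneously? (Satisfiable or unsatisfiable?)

From constraint 18: x1 ≤ 1. From constraints 3 and 7: x5 ≤ x4 ≤ 2. Hence x1 + x5 ≤ 3. But constraint 19 requires x1 + x5 = 5, and 5 > 3. Contradiction.

Unsatisfiable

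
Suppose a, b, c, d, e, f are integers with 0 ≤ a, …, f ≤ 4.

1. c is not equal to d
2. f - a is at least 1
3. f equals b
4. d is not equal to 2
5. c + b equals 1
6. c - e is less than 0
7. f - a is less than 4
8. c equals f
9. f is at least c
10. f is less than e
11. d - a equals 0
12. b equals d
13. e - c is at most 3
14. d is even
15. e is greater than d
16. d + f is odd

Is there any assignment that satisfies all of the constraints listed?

From constraints 3, 8, and 12, c = f = b = d, so c = d. But constraint 1 says c ≠ d. Contradiction.

Unsatisfiable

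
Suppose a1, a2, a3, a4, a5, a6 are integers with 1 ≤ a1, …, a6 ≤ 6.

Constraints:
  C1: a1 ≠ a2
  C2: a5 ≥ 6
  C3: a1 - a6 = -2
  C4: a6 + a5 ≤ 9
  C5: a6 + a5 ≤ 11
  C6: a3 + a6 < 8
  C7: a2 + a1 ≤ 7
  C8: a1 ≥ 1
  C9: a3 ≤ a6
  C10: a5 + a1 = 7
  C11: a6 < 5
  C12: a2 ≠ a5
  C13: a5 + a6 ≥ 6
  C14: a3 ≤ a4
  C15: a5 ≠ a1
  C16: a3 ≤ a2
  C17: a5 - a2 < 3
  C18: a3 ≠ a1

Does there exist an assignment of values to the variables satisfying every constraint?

Try a1 = 1, a2 = 5, a3 = 2, a4 = 5, a5 = 6, a6 = 3.
Check constraint 3: a1 - a6 = -2; constraint 4: a6 + a5 = 9. The remaining constraints are straightforward to verify.

Satisfiable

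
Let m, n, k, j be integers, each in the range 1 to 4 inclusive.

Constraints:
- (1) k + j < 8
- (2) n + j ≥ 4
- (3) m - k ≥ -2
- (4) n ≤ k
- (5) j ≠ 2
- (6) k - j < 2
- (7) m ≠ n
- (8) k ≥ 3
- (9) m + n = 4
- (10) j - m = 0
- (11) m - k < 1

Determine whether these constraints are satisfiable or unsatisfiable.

One satisfying assignment is m = 3, n = 1, k = 4, j = 3.
For the less obvious constraints — constraint 1: k + j = 7; constraint 2: n + j = 4; constraint 3: m - k = -1 — and the others hold by inspection.

Satisfiable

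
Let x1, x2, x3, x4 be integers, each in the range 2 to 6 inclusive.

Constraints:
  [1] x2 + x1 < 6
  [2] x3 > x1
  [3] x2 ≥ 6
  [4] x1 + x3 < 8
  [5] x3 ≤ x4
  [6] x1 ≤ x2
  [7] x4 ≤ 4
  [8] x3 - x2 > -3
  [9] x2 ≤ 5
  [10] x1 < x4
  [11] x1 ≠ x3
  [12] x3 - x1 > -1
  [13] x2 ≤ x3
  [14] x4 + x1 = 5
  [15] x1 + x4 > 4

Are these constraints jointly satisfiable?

From constraints 3 and 13: x3 ≥ x2 and x2 ≥ 6, so x3 ≥ 6. From constraints 5 and 7: x3 ≤ x4 and x4 ≤ 4, so x3 ≤ 4. But 4 < 6, so no value of x3 works.

Unsatisfiable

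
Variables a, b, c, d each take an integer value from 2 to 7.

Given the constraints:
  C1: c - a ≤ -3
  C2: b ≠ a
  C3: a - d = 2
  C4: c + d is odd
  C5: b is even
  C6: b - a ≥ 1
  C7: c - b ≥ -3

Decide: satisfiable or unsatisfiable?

Constraints 1, 6, and 7 give a − c ≥ 3, c − b ≥ -3, b − a ≥ 1.
Adding all 3 inequalities: the left sides telescope to 0, and the right sides sum to 3 + (-3) + 1 = 1. So 0 ≥ 1, which is false.

Unsatisfiable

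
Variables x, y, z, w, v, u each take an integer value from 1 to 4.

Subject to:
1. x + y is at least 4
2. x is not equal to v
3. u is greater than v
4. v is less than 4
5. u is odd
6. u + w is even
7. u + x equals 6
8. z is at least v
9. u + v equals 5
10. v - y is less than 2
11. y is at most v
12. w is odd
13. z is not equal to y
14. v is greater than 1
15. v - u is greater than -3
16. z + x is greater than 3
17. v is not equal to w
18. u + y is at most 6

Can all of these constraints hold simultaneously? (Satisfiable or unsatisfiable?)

Satisfiable

One satisfying assignment is x = 3, y = 1, z = 2, w = 1, v = 2, u = 3.
For the less obvious constraints — constraint 1: x + y = 4; constraint 7: u + x = 6; constraint 9: u + v = 5 — and the others hold by inspection.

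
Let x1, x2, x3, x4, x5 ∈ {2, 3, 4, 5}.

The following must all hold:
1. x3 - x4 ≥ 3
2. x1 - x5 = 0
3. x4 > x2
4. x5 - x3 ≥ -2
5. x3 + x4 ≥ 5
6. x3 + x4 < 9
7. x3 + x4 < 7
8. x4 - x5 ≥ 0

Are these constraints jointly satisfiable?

Unsatisfiable

Constraints 1, 4, and 8 give x4 − x5 ≥ 0, x5 − x3 ≥ -2, x3 − x4 ≥ 3.
Adding all 3 inequalities: the left sides telescope to 0, and the right sides sum to 0 + (-2) + 3 = 1. So 0 ≥ 1, which is false.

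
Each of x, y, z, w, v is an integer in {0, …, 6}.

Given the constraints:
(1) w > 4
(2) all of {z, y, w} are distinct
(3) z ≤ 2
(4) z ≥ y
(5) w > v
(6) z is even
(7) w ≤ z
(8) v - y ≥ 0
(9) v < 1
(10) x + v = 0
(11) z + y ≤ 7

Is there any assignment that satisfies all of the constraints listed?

From constraint 1: w ≥ 5. From constraints 3 and 7: w ≤ z and z ≤ 2, so w ≤ 2. But 2 < 5, so no value of w works.

Unsatisfiable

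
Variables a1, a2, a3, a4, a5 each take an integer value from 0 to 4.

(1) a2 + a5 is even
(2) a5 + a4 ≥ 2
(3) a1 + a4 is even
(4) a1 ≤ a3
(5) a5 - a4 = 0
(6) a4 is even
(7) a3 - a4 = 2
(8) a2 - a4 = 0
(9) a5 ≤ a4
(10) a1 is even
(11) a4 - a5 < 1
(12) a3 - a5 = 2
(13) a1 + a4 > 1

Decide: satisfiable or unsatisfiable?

Satisfiable

One satisfying assignment is a1 = 0, a2 = 2, a3 = 4, a4 = 2, a5 = 2.
For the less obvious constraints — constraint 2: a5 + a4 = 4; constraint 5: a5 - a4 = 0 — and the others hold by inspection.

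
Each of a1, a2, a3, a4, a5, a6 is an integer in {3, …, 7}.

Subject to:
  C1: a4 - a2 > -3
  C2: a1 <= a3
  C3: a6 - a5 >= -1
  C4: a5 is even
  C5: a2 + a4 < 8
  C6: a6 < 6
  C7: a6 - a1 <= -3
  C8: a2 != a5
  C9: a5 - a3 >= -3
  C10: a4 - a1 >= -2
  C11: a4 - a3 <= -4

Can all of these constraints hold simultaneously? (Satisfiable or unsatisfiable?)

Constraints 3, 7, 9, 10, and 11 give a4 − a1 ≥ -2, a1 − a6 ≥ 3, a6 − a5 ≥ -1, a5 − a3 ≥ -3, a3 − a4 ≥ 4.
Adding all 5 inequalities: the left sides telescope to 0, and the right sides sum to (-2) + 3 + (-1) + (-3) + 4 = 1. So 0 ≥ 1, which is false.

Unsatisfiable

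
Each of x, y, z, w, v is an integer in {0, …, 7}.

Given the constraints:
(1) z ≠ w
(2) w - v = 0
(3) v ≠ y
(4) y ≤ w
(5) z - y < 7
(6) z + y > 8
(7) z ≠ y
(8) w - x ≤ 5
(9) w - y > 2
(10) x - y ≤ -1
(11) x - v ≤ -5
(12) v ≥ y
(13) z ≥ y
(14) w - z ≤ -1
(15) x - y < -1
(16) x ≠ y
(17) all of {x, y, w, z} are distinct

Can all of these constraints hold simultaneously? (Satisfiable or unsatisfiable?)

Satisfiable

The assignment x = 0, y = 2, z = 7, w = 5, v = 5 works:
  constraint 2 holds since w - v = 0.
  constraint 5 holds since z - y = 5.
The rest check out directly.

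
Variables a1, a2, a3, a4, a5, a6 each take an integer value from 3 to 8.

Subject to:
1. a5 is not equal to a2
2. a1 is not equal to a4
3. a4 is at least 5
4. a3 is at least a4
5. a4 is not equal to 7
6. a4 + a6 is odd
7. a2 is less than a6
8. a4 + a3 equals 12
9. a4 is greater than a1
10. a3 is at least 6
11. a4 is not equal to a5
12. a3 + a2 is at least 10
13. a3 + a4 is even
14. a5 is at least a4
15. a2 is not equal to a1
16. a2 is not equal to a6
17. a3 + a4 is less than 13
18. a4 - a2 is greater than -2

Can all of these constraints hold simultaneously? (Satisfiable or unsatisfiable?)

The assignment a1 = 5, a2 = 6, a3 = 6, a4 = 6, a5 = 7, a6 = 7 works:
  constraint 8 holds since a4 + a3 = 12.
  constraint 12 holds since a3 + a2 = 12.
The rest check out directly.

Satisfiable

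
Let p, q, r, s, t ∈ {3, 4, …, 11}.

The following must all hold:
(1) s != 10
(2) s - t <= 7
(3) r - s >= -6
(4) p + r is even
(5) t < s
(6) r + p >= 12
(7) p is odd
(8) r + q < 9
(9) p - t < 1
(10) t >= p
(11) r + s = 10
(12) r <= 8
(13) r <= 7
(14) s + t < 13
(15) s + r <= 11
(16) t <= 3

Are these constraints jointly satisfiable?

From constraint 12: r ≤ 8. From constraints 10 and 16: p ≤ t ≤ 3. Hence r + p ≤ 11. But constraint 6 requires r + p ≥ 12, and 12 > 11. Contradiction.

Unsatisfiable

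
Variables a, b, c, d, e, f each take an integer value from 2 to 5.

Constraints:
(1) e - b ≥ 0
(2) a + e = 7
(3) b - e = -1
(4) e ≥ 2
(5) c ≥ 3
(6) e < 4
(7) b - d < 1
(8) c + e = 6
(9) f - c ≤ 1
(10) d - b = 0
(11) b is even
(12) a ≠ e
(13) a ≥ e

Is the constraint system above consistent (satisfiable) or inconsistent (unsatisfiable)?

Satisfiable

Try a = 4, b = 2, c = 3, d = 2, e = 3, f = 2.
Check constraint 1: e - b = 1; constraint 2: a + e = 7; constraint 3: b - e = -1. The remaining constraints are straightforward to verify.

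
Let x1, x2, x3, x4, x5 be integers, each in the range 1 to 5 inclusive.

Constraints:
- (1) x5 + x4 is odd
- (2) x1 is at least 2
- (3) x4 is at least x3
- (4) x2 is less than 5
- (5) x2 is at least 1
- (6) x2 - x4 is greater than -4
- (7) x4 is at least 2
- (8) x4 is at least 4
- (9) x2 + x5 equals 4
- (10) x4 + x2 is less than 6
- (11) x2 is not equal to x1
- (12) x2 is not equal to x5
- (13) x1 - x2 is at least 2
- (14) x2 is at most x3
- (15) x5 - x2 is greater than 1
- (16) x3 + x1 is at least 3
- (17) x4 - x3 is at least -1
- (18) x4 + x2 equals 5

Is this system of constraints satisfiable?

Satisfiable

Take x1 = 4, x2 = 1, x3 = 2, x4 = 4, x5 = 3. Then constraint 6: x2 - x4 = -3; constraint 9: x2 + x5 = 4; constraint 10: x4 + x2 = 5, and every other listed constraint is also met.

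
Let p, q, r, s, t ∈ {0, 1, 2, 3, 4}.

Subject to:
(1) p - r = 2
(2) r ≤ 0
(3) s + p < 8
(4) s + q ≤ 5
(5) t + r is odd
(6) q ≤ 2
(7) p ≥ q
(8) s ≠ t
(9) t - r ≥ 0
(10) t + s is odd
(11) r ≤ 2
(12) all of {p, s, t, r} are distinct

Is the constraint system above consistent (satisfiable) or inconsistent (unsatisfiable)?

Take p = 2, q = 1, r = 0, s = 4, t = 1. Then constraint 1: p - r = 2; constraint 3: s + p = 6; constraint 4: s + q = 5, and every other listed constraint is also met.

Satisfiable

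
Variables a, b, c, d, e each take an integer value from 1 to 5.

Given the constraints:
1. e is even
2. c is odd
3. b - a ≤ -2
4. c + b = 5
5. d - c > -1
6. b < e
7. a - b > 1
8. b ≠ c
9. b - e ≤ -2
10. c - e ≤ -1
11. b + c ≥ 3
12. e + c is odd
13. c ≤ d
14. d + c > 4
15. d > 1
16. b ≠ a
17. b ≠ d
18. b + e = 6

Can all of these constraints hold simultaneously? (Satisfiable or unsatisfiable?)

The assignment a = 5, b = 2, c = 3, d = 3, e = 4 works:
  constraint 3 holds since b - a = -3.
  constraint 4 holds since c + b = 5.
The rest check out directly.

Satisfiable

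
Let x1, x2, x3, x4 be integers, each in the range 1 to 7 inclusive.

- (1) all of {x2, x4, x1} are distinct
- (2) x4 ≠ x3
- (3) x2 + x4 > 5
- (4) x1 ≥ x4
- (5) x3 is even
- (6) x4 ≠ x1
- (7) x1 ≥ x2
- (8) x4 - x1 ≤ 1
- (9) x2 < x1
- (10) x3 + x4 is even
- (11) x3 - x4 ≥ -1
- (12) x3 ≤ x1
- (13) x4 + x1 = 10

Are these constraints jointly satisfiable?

Satisfiable

Take x1 = 6, x2 = 2, x3 = 6, x4 = 4. Then constraint 3: x2 + x4 = 6; constraint 8: x4 - x1 = -2; constraint 11: x3 - x4 = 2, and every other listed constraint is also met.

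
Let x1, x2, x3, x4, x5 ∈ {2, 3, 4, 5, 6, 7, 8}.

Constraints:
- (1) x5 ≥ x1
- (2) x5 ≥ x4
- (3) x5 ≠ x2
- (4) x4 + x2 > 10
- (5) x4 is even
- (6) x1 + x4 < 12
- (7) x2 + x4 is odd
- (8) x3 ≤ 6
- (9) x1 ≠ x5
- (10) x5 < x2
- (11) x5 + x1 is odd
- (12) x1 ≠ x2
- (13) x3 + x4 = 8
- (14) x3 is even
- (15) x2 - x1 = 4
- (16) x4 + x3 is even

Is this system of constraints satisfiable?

Take x1 = 3, x2 = 7, x3 = 2, x4 = 6, x5 = 6. Then constraint 4: x4 + x2 = 13; constraint 6: x1 + x4 = 9, and every other listed constraint is also met.

Satisfiable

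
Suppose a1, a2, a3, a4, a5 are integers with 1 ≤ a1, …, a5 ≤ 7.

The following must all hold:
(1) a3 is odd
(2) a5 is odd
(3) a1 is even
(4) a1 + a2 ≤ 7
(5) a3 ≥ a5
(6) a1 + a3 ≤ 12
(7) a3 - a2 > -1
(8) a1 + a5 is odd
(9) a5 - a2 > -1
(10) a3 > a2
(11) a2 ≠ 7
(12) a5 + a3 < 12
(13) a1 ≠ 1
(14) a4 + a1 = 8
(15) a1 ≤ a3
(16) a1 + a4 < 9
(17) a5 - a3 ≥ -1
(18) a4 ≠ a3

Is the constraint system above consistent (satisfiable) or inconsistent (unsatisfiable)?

Satisfiable

Take a1 = 4, a2 = 3, a3 = 5, a4 = 4, a5 = 5. Then constraint 4: a1 + a2 = 7; constraint 6: a1 + a3 = 9; constraint 7: a3 - a2 = 2, and every other listed constraint is also met.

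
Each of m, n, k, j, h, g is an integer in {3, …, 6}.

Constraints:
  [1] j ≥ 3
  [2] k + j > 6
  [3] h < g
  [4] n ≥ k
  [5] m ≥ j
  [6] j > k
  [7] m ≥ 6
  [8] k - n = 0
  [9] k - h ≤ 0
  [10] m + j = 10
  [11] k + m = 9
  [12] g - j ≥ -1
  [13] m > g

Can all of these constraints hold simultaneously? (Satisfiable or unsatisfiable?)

Satisfiable

The assignment m = 6, n = 3, k = 3, j = 4, h = 3, g = 5 works:
  constraint 2 holds since k + j = 7.
  constraint 8 holds since k - n = 0.
  constraint 9 holds since k - h = 0.
The rest check out directly.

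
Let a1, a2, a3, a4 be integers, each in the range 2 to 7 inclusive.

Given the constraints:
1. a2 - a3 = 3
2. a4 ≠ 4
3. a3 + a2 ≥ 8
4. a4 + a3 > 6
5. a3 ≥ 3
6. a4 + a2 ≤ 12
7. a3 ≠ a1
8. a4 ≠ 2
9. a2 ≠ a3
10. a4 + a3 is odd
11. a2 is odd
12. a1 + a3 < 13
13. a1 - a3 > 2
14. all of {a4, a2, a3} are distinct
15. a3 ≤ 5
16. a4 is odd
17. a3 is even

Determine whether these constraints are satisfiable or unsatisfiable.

Satisfiable

Setting (a1, a2, a3, a4) = (7, 7, 4, 3) satisfies everything: constraint 1: a2 - a3 = 3; constraint 3: a3 + a2 = 11, and the others follow.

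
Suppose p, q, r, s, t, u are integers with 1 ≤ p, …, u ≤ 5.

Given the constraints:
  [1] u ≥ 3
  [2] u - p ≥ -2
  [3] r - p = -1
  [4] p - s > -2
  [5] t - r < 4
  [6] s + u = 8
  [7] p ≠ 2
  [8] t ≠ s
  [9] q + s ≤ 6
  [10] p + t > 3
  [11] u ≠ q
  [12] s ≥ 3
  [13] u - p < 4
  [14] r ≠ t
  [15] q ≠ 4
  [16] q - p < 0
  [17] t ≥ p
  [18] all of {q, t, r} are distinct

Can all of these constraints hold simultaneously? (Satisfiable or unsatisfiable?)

Satisfiable

The assignment p = 3, q = 1, r = 2, s = 4, t = 3, u = 4 works:
  constraint 2 holds since u - p = 1.
  constraint 3 holds since r - p = -1.
  constraint 4 holds since p - s = -1.
The rest check out directly.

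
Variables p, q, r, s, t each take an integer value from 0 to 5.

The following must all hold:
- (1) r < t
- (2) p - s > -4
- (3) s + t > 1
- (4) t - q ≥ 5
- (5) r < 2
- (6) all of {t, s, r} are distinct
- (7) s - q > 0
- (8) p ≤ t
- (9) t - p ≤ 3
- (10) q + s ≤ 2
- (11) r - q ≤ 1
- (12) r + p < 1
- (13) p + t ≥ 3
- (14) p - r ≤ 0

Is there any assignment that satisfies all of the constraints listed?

Constraints 4, 9, 11, and 14 give q − r ≥ -1, r − p ≥ 0, p − t ≥ -3, t − q ≥ 5.
Adding all 4 inequalities: the left sides telescope to 0, and the right sides sum to (-1) + 0 + (-3) + 5 = 1. So 0 ≥ 1, which is false.

Unsatisfiable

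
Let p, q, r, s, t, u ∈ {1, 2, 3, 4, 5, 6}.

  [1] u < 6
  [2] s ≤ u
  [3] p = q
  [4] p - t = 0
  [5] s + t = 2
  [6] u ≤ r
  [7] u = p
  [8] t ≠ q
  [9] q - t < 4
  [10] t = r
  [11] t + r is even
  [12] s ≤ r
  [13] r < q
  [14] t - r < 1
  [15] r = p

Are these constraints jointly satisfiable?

From constraints 3, 10, and 15, t = r = p = q, so t = q. But constraint 8 says t ≠ q. Contradiction.

Unsatisfiable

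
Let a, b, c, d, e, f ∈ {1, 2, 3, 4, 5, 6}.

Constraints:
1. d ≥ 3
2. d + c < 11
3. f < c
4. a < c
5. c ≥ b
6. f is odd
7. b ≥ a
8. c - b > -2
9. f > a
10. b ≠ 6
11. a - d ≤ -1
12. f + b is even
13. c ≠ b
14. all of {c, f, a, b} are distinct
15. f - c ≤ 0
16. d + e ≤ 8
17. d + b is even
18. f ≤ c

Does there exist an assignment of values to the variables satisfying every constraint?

The assignment a = 1, b = 5, c = 6, d = 3, e = 4, f = 3 works:
  constraint 2 holds since d + c = 9.
  constraint 8 holds since c - b = 1.
  constraint 11 holds since a - d = -2.
The rest check out directly.

Satisfiable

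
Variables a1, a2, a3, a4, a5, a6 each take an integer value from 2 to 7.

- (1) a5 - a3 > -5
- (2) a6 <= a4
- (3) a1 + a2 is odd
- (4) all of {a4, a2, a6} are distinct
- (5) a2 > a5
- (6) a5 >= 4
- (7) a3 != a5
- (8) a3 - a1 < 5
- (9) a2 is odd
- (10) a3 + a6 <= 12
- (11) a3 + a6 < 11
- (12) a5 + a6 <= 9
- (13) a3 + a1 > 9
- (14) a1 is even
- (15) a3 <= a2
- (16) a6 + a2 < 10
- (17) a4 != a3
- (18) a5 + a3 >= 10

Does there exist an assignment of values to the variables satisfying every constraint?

Satisfiable

The assignment a1 = 4, a2 = 7, a3 = 7, a4 = 5, a5 = 4, a6 = 2 works:
  constraint 1 holds since a5 - a3 = -3.
  constraint 8 holds since a3 - a1 = 3.
The rest check out directly.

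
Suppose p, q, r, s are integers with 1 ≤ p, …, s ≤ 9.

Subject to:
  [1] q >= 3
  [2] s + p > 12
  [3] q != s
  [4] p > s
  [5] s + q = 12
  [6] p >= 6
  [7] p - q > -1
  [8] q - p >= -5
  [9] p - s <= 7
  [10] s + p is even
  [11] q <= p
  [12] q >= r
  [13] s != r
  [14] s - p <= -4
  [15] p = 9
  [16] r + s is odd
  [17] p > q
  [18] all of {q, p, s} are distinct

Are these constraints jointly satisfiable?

One satisfying assignment is p = 9, q = 7, r = 6, s = 5.
For the less obvious constraints — constraint 2: s + p = 14; constraint 5: s + q = 12; constraint 7: p - q = 2 — and the others hold by inspection.

Satisfiable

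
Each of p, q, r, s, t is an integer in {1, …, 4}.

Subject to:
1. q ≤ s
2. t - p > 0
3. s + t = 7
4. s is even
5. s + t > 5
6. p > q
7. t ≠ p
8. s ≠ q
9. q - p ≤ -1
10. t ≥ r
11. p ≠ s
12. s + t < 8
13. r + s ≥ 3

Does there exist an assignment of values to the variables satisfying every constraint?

Satisfiable

The assignment p = 2, q = 1, r = 2, s = 4, t = 3 works:
  constraint 2 holds since t - p = 1.
  constraint 3 holds since s + t = 7.
  constraint 5 holds since s + t = 7.
The rest check out directly.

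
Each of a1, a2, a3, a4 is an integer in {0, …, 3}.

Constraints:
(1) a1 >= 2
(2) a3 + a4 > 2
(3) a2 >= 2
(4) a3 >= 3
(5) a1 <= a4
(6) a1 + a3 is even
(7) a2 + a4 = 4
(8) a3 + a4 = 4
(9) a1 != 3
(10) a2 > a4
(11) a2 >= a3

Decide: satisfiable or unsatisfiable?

From constraints 4 and 11: a2 ≥ a3 ≥ 3. From constraints 1 and 5: a4 ≥ a1 ≥ 2. Hence a2 + a4 ≥ 5. But constraint 7 requires a2 + a4 = 4, and 4 < 5. Contradiction.

Unsatisfiable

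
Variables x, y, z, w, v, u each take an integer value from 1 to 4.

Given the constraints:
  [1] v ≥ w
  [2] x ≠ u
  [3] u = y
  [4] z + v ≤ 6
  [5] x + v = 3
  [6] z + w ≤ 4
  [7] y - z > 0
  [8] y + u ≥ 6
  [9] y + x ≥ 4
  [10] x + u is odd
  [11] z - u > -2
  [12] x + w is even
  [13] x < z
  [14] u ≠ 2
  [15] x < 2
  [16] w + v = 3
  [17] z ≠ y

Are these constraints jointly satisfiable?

Try x = 1, y = 4, z = 3, w = 1, v = 2, u = 4.
Check constraint 4: z + v = 5; constraint 5: x + v = 3; constraint 6: z + w = 4. The remaining constraints are straightforward to verify.

Satisfiable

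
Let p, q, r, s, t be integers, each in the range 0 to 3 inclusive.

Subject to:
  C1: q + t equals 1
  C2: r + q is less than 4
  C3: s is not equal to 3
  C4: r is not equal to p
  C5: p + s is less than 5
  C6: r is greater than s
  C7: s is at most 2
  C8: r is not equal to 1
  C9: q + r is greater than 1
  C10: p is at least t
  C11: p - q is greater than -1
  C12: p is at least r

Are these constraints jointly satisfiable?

Satisfiable

The assignment p = 3, q = 1, r = 2, s = 0, t = 0 works:
  constraint 1 holds since q + t = 1.
  constraint 2 holds since r + q = 3.
The rest check out directly.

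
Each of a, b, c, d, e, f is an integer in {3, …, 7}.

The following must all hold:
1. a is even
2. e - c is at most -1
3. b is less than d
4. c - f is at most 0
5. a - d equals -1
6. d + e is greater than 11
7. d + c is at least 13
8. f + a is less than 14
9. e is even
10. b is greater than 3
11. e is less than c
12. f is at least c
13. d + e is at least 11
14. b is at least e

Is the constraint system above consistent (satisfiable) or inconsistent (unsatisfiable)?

Satisfiable

The assignment a = 6, b = 6, c = 7, d = 7, e = 6, f = 7 works:
  constraint 2 holds since e - c = -1.
  constraint 4 holds since c - f = 0.
  constraint 5 holds since a - d = -1.
The rest check out directly.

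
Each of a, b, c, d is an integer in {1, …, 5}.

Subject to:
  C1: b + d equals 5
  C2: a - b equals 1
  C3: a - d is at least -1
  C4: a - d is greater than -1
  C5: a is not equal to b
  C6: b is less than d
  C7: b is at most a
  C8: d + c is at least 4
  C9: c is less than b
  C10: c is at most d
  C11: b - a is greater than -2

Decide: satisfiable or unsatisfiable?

Satisfiable

Take a = 3, b = 2, c = 1, d = 3. Then constraint 1: b + d = 5; constraint 2: a - b = 1, and every other listed constraint is also met.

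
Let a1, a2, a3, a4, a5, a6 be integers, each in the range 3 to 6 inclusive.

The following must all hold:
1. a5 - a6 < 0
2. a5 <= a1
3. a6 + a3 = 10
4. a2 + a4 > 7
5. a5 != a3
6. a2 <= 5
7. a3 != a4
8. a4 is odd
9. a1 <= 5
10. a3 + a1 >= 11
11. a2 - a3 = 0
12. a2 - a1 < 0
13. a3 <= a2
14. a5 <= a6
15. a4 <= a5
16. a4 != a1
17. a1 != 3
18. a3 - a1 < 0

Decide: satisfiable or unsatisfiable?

Unsatisfiable

From constraints 6 and 13: a3 ≤ a2 ≤ 5. From constraint 9: a1 ≤ 5. Hence a3 + a1 ≤ 10. But constraint 10 requires a3 + a1 ≥ 11, and 11 > 10. Contradiction.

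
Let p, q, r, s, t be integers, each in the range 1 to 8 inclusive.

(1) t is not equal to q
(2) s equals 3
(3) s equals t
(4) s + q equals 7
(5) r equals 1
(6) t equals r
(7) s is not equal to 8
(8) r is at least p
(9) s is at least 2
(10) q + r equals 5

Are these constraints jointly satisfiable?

Constraint 2 fixes s = 3 and constraint 5 fixes r = 1. Constraints 3 and 6 give s = t = r, so s = r. But 3 ≠ 1 — contradiction.

Unsatisfiable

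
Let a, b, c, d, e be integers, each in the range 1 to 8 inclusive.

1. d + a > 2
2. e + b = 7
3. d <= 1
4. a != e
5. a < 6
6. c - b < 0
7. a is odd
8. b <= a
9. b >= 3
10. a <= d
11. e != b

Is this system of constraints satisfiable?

Unsatisfiable

From constraints 8 and 9: a ≥ b and b ≥ 3, so a ≥ 3. From constraints 3 and 10: a ≤ d and d ≤ 1, so a ≤ 1. But 1 < 3, so no value of a works.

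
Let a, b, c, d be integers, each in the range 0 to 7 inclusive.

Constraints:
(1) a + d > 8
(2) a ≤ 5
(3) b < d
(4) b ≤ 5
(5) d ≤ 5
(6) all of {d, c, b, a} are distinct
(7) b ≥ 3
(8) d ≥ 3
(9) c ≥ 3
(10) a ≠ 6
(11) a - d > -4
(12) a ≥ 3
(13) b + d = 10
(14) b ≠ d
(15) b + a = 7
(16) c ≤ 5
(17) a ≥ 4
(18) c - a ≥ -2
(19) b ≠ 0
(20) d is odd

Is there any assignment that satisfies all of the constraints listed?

Constraints 2, 4, 5, 7, 8, 9, 12, and 16 confine each of d, c, b, a to the 3 values {3, …, 5}.
Constraint 6 requires all 4 of them to be distinct, but only 3 values are available — impossible by the pigeonhole principle.

Unsatisfiable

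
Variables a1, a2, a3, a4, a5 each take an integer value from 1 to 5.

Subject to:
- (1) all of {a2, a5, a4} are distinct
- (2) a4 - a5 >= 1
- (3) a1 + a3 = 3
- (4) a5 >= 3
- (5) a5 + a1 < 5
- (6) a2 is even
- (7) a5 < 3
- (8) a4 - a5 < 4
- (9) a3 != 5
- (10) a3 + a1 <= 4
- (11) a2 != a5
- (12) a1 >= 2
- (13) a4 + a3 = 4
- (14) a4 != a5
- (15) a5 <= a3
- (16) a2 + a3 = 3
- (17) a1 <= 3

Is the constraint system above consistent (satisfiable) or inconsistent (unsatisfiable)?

From constraint 12: a1 ≥ 2. From constraints 4 and 15: a3 ≥ a5 ≥ 3. Hence a1 + a3 ≥ 5. But constraint 3 requires a1 + a3 = 3, and 3 < 5. Contradiction.

Unsatisfiable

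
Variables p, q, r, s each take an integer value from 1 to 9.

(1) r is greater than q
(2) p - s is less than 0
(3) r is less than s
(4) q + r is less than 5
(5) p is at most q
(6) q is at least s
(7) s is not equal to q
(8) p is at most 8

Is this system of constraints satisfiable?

Constraints 1, 3, and 6 give s ≤ q, q < r, r < s. Chaining: s ≤ q < r < s, which forces s < s — impossible.

Unsatisfiable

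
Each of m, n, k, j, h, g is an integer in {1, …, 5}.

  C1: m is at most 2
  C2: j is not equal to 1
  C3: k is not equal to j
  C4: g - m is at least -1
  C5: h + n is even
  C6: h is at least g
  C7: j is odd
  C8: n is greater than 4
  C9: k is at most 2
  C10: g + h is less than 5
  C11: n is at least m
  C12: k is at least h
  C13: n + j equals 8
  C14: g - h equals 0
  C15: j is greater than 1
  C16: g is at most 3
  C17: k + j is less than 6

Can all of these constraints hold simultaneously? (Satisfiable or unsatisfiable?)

Setting (m, n, k, j, h, g) = (2, 5, 2, 3, 1, 1) satisfies everything: constraint 4: g - m = -1; constraint 10: g + h = 2; constraint 13: n + j = 8, and the others follow.

Satisfiable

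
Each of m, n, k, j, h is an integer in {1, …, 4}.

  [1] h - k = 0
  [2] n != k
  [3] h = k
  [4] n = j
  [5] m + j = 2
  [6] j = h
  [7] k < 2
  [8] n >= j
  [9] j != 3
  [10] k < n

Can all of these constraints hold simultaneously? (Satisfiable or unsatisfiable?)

Unsatisfiable

From constraints 3, 4, and 6, n = j = h = k, so n = k. But constraint 2 says n ≠ k. Contradiction.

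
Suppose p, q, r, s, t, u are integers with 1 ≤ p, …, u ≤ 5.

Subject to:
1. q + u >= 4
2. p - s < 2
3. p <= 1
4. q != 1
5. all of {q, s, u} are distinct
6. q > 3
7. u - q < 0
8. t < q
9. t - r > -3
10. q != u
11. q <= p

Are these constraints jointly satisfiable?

Unsatisfiable

From constraint 6: q ≥ 4. From constraints 3 and 11: q ≤ p and p ≤ 1, so q ≤ 1. But 1 < 4, so no value of q works.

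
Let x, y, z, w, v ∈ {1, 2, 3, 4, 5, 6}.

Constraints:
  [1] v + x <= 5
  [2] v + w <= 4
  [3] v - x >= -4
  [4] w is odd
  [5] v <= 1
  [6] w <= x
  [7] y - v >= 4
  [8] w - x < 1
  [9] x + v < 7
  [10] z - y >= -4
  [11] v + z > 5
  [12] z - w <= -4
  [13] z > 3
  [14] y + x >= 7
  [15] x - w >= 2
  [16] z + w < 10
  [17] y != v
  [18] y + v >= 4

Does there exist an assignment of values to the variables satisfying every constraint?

Constraints 3, 7, 10, 12, and 15 give z − y ≥ -4, y − v ≥ 4, v − x ≥ -4, x − w ≥ 2, w − z ≥ 4.
Adding all 5 inequalities: the left sides telescope to 0, and the right sides sum to (-4) + 4 + (-4) + 2 + 4 = 2. So 0 ≥ 2, which is false.

Unsatisfiable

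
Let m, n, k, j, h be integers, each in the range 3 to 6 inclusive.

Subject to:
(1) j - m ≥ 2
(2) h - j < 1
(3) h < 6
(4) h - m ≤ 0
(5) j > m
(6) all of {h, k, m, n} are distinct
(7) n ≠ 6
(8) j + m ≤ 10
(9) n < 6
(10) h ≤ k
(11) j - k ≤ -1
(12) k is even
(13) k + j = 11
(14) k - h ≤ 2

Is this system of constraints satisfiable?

Unsatisfiable

Constraints 1, 4, 11, and 14 give j − m ≥ 2, m − h ≥ 0, h − k ≥ -2, k − j ≥ 1.
Adding all 4 inequalities: the left sides telescope to 0, and the right sides sum to 2 + 0 + (-2) + 1 = 1. So 0 ≥ 1, which is false.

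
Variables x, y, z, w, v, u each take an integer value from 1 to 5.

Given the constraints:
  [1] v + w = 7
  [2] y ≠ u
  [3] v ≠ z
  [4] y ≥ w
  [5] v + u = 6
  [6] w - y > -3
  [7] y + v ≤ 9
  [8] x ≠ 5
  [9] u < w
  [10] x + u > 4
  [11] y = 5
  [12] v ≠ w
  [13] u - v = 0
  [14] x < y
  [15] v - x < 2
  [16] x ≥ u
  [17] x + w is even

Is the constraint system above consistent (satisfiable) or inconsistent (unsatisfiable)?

The assignment x = 4, y = 5, z = 4, w = 4, v = 3, u = 3 works:
  constraint 1 holds since v + w = 7.
  constraint 5 holds since v + u = 6.
The rest check out directly.

Satisfiable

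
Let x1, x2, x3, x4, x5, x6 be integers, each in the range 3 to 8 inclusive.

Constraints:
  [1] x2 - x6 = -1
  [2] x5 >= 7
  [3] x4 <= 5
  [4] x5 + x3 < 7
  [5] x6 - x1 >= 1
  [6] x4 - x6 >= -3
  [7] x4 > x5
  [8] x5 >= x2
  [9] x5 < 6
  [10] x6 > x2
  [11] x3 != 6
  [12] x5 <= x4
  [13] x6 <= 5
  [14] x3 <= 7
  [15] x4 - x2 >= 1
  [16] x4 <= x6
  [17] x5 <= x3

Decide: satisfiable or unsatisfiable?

From constraints 2 and 12: x4 ≥ x5 and x5 ≥ 7, so x4 ≥ 7. From constraint 3: x4 ≤ 5. But 5 < 7, so no value of x4 works.

Unsatisfiable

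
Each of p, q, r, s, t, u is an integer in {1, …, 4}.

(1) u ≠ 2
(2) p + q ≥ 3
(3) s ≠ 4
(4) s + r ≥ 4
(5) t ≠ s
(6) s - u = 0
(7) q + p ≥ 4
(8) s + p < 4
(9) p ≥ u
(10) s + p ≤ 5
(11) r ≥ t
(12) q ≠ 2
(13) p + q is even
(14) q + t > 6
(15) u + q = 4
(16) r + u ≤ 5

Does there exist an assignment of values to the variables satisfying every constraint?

Take p = 1, q = 3, r = 4, s = 1, t = 4, u = 1. Then constraint 2: p + q = 4; constraint 4: s + r = 5, and every other listed constraint is also met.

Satisfiable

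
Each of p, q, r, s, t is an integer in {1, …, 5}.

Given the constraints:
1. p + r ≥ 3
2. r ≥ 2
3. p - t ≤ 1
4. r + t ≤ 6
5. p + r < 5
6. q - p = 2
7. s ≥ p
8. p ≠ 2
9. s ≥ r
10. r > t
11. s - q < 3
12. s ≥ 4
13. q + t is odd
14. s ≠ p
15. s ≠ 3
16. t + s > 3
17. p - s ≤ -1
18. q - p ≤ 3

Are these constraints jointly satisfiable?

Satisfiable

Take p = 1, q = 3, r = 3, s = 4, t = 2. Then constraint 1: p + r = 4; constraint 3: p - t = -1, and every other listed constraint is also met.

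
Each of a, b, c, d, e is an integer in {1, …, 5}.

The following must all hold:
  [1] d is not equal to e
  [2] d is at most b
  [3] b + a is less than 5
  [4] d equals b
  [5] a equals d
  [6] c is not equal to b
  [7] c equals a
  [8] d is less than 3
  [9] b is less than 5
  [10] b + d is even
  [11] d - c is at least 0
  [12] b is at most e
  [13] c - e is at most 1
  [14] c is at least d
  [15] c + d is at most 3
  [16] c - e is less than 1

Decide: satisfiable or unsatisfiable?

From constraints 4, 5, and 7, c = a = d = b, so c = b. But constraint 6 says c ≠ b. Contradiction.

Unsatisfiable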